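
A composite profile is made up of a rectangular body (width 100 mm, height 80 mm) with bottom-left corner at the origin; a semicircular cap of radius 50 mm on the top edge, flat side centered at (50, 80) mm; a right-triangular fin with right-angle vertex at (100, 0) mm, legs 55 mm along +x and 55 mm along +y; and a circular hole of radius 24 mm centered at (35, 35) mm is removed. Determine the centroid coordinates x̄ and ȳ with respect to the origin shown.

Part | A | x̄ᵢ | ȳᵢ | A·x̄ᵢ | A·ȳᵢ
rectangular body | 8000.00 | 50.00 | 40.00 | 400000.00 | 320000.00
semicircular top | 3926.99 | 50.00 | 101.22 | 196349.54 | 397492.60
triangular fin | 1512.50 | 118.33 | 18.33 | 178979.17 | 27729.17
hole | -1809.56 | 35.00 | 35.00 | -63334.51 | -63334.51
Σ | 11629.93 |  |  | 711994.20 | 681887.26
x̄ = 711994.20 / 11629.93 = 61.22 mm
ȳ = 681887.26 / 11629.93 = 58.63 mm

x̄ = 61.22 mm, ȳ = 58.63 mm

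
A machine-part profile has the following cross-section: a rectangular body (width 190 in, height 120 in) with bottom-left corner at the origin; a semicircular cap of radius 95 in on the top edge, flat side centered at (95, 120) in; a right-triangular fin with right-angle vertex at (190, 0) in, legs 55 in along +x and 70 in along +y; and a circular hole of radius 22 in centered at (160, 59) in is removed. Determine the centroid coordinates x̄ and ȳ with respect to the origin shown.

rectangular body: A = 190 × 120 = 22800.00, centroid at (95.00, 60.00).
semicircular top: A = ½π·95² = 14176.44, centroid at (95.00, 160.32).
triangular fin: A = ½·55·70 = 1925.00, centroid at (208.33, 23.33).
hole: A = −π·22² = -1520.53, centroid at (160.00, 59.00).
ΣA = 37380.91 in²
ΣAx̄ = (22800.00)(95.00) + (14176.44)(95.00) + (1925.00)(208.33) + (-1520.53)(160.00) = 3670518.23 in³
ΣAȳ = (22800.00)(60.00) + (14176.44)(160.32) + (1925.00)(23.33) + (-1520.53)(59.00) = 3595961.10 in³
x̄ = 3670518.23 / 37380.91 = 98.19 in
ȳ = 3595961.10 / 37380.91 = 96.20 in

x̄ = 98.19 in, ȳ = 96.20 in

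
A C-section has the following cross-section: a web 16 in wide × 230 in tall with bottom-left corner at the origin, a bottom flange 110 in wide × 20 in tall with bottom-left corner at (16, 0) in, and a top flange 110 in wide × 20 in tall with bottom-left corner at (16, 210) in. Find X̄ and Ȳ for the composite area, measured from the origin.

X̄ = 42.31 in, Ȳ = 115.00 in

web: A = 16 × 230 = 3680.00, centroid at (8.00, 115.00).
bottom flange: A = 110 × 20 = 2200.00, centroid at (71.00, 10.00).
top flange: A = 110 × 20 = 2200.00, centroid at (71.00, 220.00).
ΣA = 8080.00 in², ΣAX̄ = 341840.00 in³, ΣAȲ = 929200.00 in³.
X̄ = 341840.00/8080.00 = 42.31 in; Ȳ = 929200.00/8080.00 = 115.00 in.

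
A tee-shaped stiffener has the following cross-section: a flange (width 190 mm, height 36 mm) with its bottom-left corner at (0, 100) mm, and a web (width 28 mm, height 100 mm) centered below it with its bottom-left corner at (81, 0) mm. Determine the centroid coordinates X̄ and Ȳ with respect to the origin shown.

X̄ = 95.00 mm, Ȳ = 98.25 mm

web: A = 28 × 100 = 2800.00, centroid at (95.00, 50.00).
flange: A = 190 × 36 = 6840.00, centroid at (95.00, 118.00).
ΣA = 9640.00 mm²
ΣAX̄ = (2800.00)(95.00) + (6840.00)(95.00) = 915800.00 mm³
ΣAȲ = (2800.00)(50.00) + (6840.00)(118.00) = 947120.00 mm³
X̄ = 915800.00 / 9640.00 = 95.00 mm
Ȳ = 947120.00 / 9640.00 = 98.25 mm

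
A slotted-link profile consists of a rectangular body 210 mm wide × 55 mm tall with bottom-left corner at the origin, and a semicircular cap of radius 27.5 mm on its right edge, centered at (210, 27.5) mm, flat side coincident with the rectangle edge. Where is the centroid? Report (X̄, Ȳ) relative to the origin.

Part | A | x̄ᵢ | ȳᵢ | A·x̄ᵢ | A·ȳᵢ
rectangular body | 11550.00 | 105.00 | 27.50 | 1212750.00 | 317625.00
semicircular end | 1187.91 | 221.67 | 27.50 | 263326.67 | 32667.65
Σ | 12737.91 |  |  | 1476076.67 | 350292.65
X̄ = 1476076.67 / 12737.91 = 115.88 mm
Ȳ = 350292.65 / 12737.91 = 27.50 mm

X̄ = 115.88 mm, Ȳ = 27.50 mm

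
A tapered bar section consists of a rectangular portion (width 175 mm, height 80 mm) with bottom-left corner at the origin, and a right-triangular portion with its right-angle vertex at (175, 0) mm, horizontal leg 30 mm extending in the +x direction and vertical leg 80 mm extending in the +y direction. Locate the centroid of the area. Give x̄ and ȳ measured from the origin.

rectangular portion: A = 175 × 80 = 14000.00, centroid at (87.50, 40.00).
triangular portion: A = ½·30·80 = 1200.00, centroid at (185.00, 26.67).
ΣA = 15200.00 mm², ΣAx̄ = 1447000.00 mm³, ΣAȳ = 592000.00 mm³.
x̄ = 1447000.00/15200.00 = 95.20 mm; ȳ = 592000.00/15200.00 = 38.95 mm.

x̄ = 95.20 mm, ȳ = 38.95 mm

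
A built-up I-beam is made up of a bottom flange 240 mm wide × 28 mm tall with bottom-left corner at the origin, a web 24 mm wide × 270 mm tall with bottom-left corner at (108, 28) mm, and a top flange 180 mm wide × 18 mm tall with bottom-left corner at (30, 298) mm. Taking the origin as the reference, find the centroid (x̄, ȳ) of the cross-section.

x̄ = 120.00 mm, ȳ = 130.47 mm

bottom flange: A = 240 × 28 = 6720.00, centroid at (120.00, 14.00).
web: A = 24 × 270 = 6480.00, centroid at (120.00, 163.00).
top flange: A = 180 × 18 = 3240.00, centroid at (120.00, 307.00).
ΣA = 16440.00 mm², ΣAx̄ = 1972800.00 mm³, ΣAȳ = 2145000.00 mm³.
x̄ = 1972800.00/16440.00 = 120.00 mm; ȳ = 2145000.00/16440.00 = 130.47 mm.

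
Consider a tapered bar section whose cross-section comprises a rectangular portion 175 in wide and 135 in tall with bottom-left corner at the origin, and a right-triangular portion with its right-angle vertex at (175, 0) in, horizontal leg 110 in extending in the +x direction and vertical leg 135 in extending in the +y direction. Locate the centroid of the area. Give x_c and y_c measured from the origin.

x_c = 117.19 in, y_c = 62.12 in

rectangular portion: A = 175 × 135 = 23625.00, centroid at (87.50, 67.50).
triangular portion: A = ½·110·135 = 7425.00, centroid at (211.67, 45.00).
ΣA = 31050.00 in²
ΣAx_c = (23625.00)(87.50) + (7425.00)(211.67) = 3638812.50 in³
ΣAy_c = (23625.00)(67.50) + (7425.00)(45.00) = 1928812.50 in³
x_c = 3638812.50 / 31050.00 = 117.19 in
y_c = 1928812.50 / 31050.00 = 62.12 in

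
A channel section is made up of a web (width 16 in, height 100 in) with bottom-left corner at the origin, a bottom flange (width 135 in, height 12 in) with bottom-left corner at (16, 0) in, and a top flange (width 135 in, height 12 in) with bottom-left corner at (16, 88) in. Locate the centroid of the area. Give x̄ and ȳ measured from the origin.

x̄ = 58.54 in, ȳ = 50.00 in

Part | A | x̄ᵢ | ȳᵢ | A·x̄ᵢ | A·ȳᵢ
web | 1600.00 | 8.00 | 50.00 | 12800.00 | 80000.00
bottom flange | 1620.00 | 83.50 | 6.00 | 135270.00 | 9720.00
top flange | 1620.00 | 83.50 | 94.00 | 135270.00 | 152280.00
Σ | 4840.00 |  |  | 283340.00 | 242000.00
x̄ = 283340.00 / 4840.00 = 58.54 in
ȳ = 242000.00 / 4840.00 = 50.00 in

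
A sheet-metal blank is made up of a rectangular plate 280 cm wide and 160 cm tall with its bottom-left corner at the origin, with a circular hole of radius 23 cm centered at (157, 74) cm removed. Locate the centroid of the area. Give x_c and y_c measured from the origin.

x_c = 139.35 cm, y_c = 80.23 cm

plate: A = 280 × 160 = 44800.00, centroid at (140.00, 80.00).
hole: A = −π·23² = -1661.90, centroid at (157.00, 74.00).
ΣA = 43138.10 cm², ΣAx_c = 6011081.31 cm³, ΣAy_c = 3461019.21 cm³.
x_c = 6011081.31/43138.10 = 139.35 cm; y_c = 3461019.21/43138.10 = 80.23 cm.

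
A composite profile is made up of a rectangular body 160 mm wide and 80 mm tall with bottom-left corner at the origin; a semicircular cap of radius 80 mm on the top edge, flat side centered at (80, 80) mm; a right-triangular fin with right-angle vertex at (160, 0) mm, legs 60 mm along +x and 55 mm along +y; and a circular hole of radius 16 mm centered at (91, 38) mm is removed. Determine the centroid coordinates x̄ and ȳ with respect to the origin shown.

rectangular body: A = 160 × 80 = 12800.00, centroid at (80.00, 40.00).
semicircular top: A = ½π·80² = 10053.10, centroid at (80.00, 113.95).
triangular fin: A = ½·60·55 = 1650.00, centroid at (180.00, 18.33).
hole: A = −π·16² = -804.25, centroid at (91.00, 38.00).
ΣA = 23698.85 mm², ΣAx̄ = 2052061.18 mm³, ΣAȳ = 1657269.64 mm³.
x̄ = 2052061.18/23698.85 = 86.59 mm; ȳ = 1657269.64/23698.85 = 69.93 mm.

x̄ = 86.59 mm, ȳ = 69.93 mm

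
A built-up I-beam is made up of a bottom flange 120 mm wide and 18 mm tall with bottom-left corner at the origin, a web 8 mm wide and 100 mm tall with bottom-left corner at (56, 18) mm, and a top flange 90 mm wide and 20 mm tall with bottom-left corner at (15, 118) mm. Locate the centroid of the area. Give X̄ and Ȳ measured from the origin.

bottom flange: A = 120 × 18 = 2160.00, centroid at (60.00, 9.00).
web: A = 8 × 100 = 800.00, centroid at (60.00, 68.00).
top flange: A = 90 × 20 = 1800.00, centroid at (60.00, 128.00).
ΣA = 4760.00 mm²
ΣAX̄ = (2160.00)(60.00) + (800.00)(60.00) + (1800.00)(60.00) = 285600.00 mm³
ΣAȲ = (2160.00)(9.00) + (800.00)(68.00) + (1800.00)(128.00) = 304240.00 mm³
X̄ = 285600.00 / 4760.00 = 60.00 mm
Ȳ = 304240.00 / 4760.00 = 63.92 mm

X̄ = 60.00 mm, Ȳ = 63.92 mm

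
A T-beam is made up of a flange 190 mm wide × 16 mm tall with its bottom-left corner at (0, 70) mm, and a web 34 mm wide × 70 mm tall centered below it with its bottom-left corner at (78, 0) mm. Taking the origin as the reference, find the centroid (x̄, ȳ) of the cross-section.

web: A = 34 × 70 = 2380.00, centroid at (95.00, 35.00).
flange: A = 190 × 16 = 3040.00, centroid at (95.00, 78.00).
ΣA = 5420.00 mm²
ΣAx̄ = (2380.00)(95.00) + (3040.00)(95.00) = 514900.00 mm³
ΣAȳ = (2380.00)(35.00) + (3040.00)(78.00) = 320420.00 mm³
x̄ = 514900.00 / 5420.00 = 95.00 mm
ȳ = 320420.00 / 5420.00 = 59.12 mm

x̄ = 95.00 mm, ȳ = 59.12 mm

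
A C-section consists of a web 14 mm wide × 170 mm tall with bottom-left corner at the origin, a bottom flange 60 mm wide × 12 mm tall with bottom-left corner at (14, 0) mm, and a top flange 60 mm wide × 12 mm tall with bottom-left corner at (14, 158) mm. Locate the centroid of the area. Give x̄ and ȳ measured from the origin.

web: A = 14 × 170 = 2380.00, centroid at (7.00, 85.00).
bottom flange: A = 60 × 12 = 720.00, centroid at (44.00, 6.00).
top flange: A = 60 × 12 = 720.00, centroid at (44.00, 164.00).
ΣA = 3820.00 mm²
ΣAx̄ = (2380.00)(7.00) + (720.00)(44.00) + (720.00)(44.00) = 80020.00 mm³
ΣAȳ = (2380.00)(85.00) + (720.00)(6.00) + (720.00)(164.00) = 324700.00 mm³
x̄ = 80020.00 / 3820.00 = 20.95 mm
ȳ = 324700.00 / 3820.00 = 85.00 mm

x̄ = 20.95 mm, ȳ = 85.00 mm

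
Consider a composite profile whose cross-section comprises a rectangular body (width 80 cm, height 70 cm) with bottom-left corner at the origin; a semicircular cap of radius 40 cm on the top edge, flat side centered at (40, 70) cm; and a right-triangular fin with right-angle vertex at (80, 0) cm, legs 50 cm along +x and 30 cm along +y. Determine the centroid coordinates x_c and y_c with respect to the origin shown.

Part | A | x̄ᵢ | ȳᵢ | A·x̄ᵢ | A·ȳᵢ
rectangular body | 5600.00 | 40.00 | 35.00 | 224000.00 | 196000.00
semicircular top | 2513.27 | 40.00 | 86.98 | 100530.96 | 218595.86
triangular fin | 750.00 | 96.67 | 10.00 | 72500.00 | 7500.00
Σ | 8863.27 |  |  | 397030.96 | 422095.86
x_c = 397030.96 / 8863.27 = 44.80 cm
y_c = 422095.86 / 8863.27 = 47.62 cm

x_c = 44.80 cm, y_c = 47.62 cm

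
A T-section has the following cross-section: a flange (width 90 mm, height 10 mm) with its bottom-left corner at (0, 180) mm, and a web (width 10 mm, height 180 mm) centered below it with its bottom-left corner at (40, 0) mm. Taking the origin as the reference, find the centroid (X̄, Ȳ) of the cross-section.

X̄ = 45.00 mm, Ȳ = 121.67 mm

web: A = 10 × 180 = 1800.00, centroid at (45.00, 90.00).
flange: A = 90 × 10 = 900.00, centroid at (45.00, 185.00).
ΣA = 2700.00 mm²
ΣAX̄ = (1800.00)(45.00) + (900.00)(45.00) = 121500.00 mm³
ΣAȲ = (1800.00)(90.00) + (900.00)(185.00) = 328500.00 mm³
X̄ = 121500.00 / 2700.00 = 45.00 mm
Ȳ = 328500.00 / 2700.00 = 121.67 mm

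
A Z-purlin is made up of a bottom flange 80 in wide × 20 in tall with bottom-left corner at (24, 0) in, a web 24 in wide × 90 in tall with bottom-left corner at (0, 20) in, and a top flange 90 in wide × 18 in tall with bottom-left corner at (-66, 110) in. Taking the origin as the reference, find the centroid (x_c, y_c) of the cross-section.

bottom flange: A = 80 × 20 = 1600.00, centroid at (64.00, 10.00).
web: A = 24 × 90 = 2160.00, centroid at (12.00, 65.00).
top flange: A = 90 × 18 = 1620.00, centroid at (-21.00, 119.00).
ΣA = 5380.00 in², ΣAx_c = 94300.00 in³, ΣAy_c = 349180.00 in³.
x_c = 94300.00/5380.00 = 17.53 in; y_c = 349180.00/5380.00 = 64.90 in.

x_c = 17.53 in, y_c = 64.90 in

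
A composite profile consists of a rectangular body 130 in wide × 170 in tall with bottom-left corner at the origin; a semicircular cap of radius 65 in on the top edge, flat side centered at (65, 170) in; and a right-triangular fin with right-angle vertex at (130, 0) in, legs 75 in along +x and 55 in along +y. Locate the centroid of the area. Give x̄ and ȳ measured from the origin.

rectangular body: A = 130 × 170 = 22100.00, centroid at (65.00, 85.00).
semicircular top: A = ½π·65² = 6636.61, centroid at (65.00, 197.59).
triangular fin: A = ½·75·55 = 2062.50, centroid at (155.00, 18.33).
ΣA = 30799.11 in², ΣAx̄ = 2187567.44 in³, ΣAȳ = 3227620.30 in³.
x̄ = 2187567.44/30799.11 = 71.03 in; ȳ = 3227620.30/30799.11 = 104.80 in.

x̄ = 71.03 in, ȳ = 104.80 in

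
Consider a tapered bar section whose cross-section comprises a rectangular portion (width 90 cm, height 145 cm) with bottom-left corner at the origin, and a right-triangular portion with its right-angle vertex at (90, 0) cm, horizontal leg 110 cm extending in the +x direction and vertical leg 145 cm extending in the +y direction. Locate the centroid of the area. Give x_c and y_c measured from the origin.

x_c = 75.98 cm, y_c = 63.33 cm

rectangular portion: A = 90 × 145 = 13050.00, centroid at (45.00, 72.50).
triangular portion: A = ½·110·145 = 7975.00, centroid at (126.67, 48.33).
ΣA = 21025.00 cm², ΣAx_c = 1597416.67 cm³, ΣAy_c = 1331583.33 cm³.
x_c = 1597416.67/21025.00 = 75.98 cm; y_c = 1331583.33/21025.00 = 63.33 cm.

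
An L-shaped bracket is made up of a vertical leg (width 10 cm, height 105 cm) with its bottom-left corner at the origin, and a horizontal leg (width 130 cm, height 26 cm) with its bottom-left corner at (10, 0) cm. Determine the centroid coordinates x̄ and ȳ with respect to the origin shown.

Part | A | x̄ᵢ | ȳᵢ | A·x̄ᵢ | A·ȳᵢ
vertical leg | 1050.00 | 5.00 | 52.50 | 5250.00 | 55125.00
horizontal leg | 3380.00 | 75.00 | 13.00 | 253500.00 | 43940.00
Σ | 4430.00 |  |  | 258750.00 | 99065.00
x̄ = 258750.00 / 4430.00 = 58.41 cm
ȳ = 99065.00 / 4430.00 = 22.36 cm

x̄ = 58.41 cm, ȳ = 22.36 cm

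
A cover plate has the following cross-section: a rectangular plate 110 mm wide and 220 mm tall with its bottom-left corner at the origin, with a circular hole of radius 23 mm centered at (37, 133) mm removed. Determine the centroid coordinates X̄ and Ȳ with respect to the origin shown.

X̄ = 56.33 mm, Ȳ = 108.30 mm

Part | A | x̄ᵢ | ȳᵢ | A·x̄ᵢ | A·ȳᵢ
plate | 24200.00 | 55.00 | 110.00 | 1331000.00 | 2662000.00
hole | -1661.90 | 37.00 | 133.00 | -61490.39 | -221033.03
Σ | 22538.10 |  |  | 1269509.61 | 2440966.97
X̄ = 1269509.61 / 22538.10 = 56.33 mm
Ȳ = 2440966.97 / 22538.10 = 108.30 mm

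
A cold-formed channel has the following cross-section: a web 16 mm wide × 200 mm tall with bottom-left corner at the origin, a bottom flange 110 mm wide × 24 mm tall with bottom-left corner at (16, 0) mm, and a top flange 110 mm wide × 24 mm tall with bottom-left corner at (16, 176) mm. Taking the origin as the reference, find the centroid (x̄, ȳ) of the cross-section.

x̄ = 47.23 mm, ȳ = 100.00 mm

web: A = 16 × 200 = 3200.00, centroid at (8.00, 100.00).
bottom flange: A = 110 × 24 = 2640.00, centroid at (71.00, 12.00).
top flange: A = 110 × 24 = 2640.00, centroid at (71.00, 188.00).
ΣA = 8480.00 mm²
ΣAx̄ = (3200.00)(8.00) + (2640.00)(71.00) + (2640.00)(71.00) = 400480.00 mm³
ΣAȳ = (3200.00)(100.00) + (2640.00)(12.00) + (2640.00)(188.00) = 848000.00 mm³
x̄ = 400480.00 / 8480.00 = 47.23 mm
ȳ = 848000.00 / 8480.00 = 100.00 mm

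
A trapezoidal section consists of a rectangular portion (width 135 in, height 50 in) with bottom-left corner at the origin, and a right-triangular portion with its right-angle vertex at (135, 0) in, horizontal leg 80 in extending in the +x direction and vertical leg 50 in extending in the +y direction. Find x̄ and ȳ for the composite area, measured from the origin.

x̄ = 89.02 in, ȳ = 23.10 in

rectangular portion: A = 135 × 50 = 6750.00, centroid at (67.50, 25.00).
triangular portion: A = ½·80·50 = 2000.00, centroid at (161.67, 16.67).
ΣA = 8750.00 in², ΣAx̄ = 778958.33 in³, ΣAȳ = 202083.33 in³.
x̄ = 778958.33/8750.00 = 89.02 in; ȳ = 202083.33/8750.00 = 23.10 in.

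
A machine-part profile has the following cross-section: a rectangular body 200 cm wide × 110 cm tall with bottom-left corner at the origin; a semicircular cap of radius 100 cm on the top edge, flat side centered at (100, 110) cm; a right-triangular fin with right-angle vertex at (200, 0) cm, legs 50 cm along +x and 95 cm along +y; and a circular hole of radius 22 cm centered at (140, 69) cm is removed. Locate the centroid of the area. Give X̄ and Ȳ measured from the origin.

rectangular body: A = 200 × 110 = 22000.00, centroid at (100.00, 55.00).
semicircular top: A = ½π·100² = 15707.96, centroid at (100.00, 152.44).
triangular fin: A = ½·50·95 = 2375.00, centroid at (216.67, 31.67).
hole: A = −π·22² = -1520.53, centroid at (140.00, 69.00).
ΣA = 38562.43 cm²
ΣAX̄ = (22000.00)(100.00) + (15707.96)(100.00) + (2375.00)(216.67) + (-1520.53)(140.00) = 4072505.34 cm³
ΣAȲ = (22000.00)(55.00) + (15707.96)(152.44) + (2375.00)(31.67) + (-1520.53)(69.00) = 3574834.33 cm³
X̄ = 4072505.34 / 38562.43 = 105.61 cm
Ȳ = 3574834.33 / 38562.43 = 92.70 cm

X̄ = 105.61 cm, Ȳ = 92.70 cm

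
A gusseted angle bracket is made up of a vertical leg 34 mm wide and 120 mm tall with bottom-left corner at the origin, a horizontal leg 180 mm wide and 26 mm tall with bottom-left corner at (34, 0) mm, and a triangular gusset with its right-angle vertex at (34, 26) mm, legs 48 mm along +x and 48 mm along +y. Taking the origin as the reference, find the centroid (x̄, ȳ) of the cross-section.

x̄ = 71.36 mm, ȳ = 35.72 mm

vertical leg: A = 34 × 120 = 4080.00, centroid at (17.00, 60.00).
horizontal leg: A = 180 × 26 = 4680.00, centroid at (124.00, 13.00).
gusset: A = ½·48·48 = 1152.00, centroid at (50.00, 42.00).
ΣA = 9912.00 mm²
ΣAx̄ = (4080.00)(17.00) + (4680.00)(124.00) + (1152.00)(50.00) = 707280.00 mm³
ΣAȳ = (4080.00)(60.00) + (4680.00)(13.00) + (1152.00)(42.00) = 354024.00 mm³
x̄ = 707280.00 / 9912.00 = 71.36 mm
ȳ = 354024.00 / 9912.00 = 35.72 mm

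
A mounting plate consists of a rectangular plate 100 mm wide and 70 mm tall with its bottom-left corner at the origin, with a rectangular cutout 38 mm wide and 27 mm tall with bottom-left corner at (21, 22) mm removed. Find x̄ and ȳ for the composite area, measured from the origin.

plate: A = 100 × 70 = 7000.00, centroid at (50.00, 35.00).
hole: A = −(38 × 27) = -1026.00, centroid at (40.00, 35.50).
ΣA = 5974.00 mm², ΣAx̄ = 308960.00 mm³, ΣAȳ = 208577.00 mm³.
x̄ = 308960.00/5974.00 = 51.72 mm; ȳ = 208577.00/5974.00 = 34.91 mm.

x̄ = 51.72 mm, ȳ = 34.91 mm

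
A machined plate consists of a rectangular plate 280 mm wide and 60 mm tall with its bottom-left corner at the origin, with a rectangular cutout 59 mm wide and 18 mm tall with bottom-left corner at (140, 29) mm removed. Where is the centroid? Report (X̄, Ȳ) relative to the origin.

Part | A | x̄ᵢ | ȳᵢ | A·x̄ᵢ | A·ȳᵢ
plate | 16800.00 | 140.00 | 30.00 | 2352000.00 | 504000.00
hole | -1062.00 | 169.50 | 38.00 | -180009.00 | -40356.00
Σ | 15738.00 |  |  | 2171991.00 | 463644.00
X̄ = 2171991.00 / 15738.00 = 138.01 mm
Ȳ = 463644.00 / 15738.00 = 29.46 mm

X̄ = 138.01 mm, Ȳ = 29.46 mm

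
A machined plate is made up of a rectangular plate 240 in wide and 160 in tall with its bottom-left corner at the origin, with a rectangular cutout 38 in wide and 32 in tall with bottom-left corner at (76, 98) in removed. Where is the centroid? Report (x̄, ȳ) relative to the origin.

Part | A | x̄ᵢ | ȳᵢ | A·x̄ᵢ | A·ȳᵢ
plate | 38400.00 | 120.00 | 80.00 | 4608000.00 | 3072000.00
hole | -1216.00 | 95.00 | 114.00 | -115520.00 | -138624.00
Σ | 37184.00 |  |  | 4492480.00 | 2933376.00
x̄ = 4492480.00 / 37184.00 = 120.82 in
ȳ = 2933376.00 / 37184.00 = 78.89 in

x̄ = 120.82 in, ȳ = 78.89 in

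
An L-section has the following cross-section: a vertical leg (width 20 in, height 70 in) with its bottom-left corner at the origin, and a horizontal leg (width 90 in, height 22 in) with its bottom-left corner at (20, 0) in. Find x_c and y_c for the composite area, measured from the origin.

vertical leg: A = 20 × 70 = 1400.00, centroid at (10.00, 35.00).
horizontal leg: A = 90 × 22 = 1980.00, centroid at (65.00, 11.00).
ΣA = 3380.00 in², ΣAx_c = 142700.00 in³, ΣAy_c = 70780.00 in³.
x_c = 142700.00/3380.00 = 42.22 in; y_c = 70780.00/3380.00 = 20.94 in.

x_c = 42.22 in, y_c = 20.94 in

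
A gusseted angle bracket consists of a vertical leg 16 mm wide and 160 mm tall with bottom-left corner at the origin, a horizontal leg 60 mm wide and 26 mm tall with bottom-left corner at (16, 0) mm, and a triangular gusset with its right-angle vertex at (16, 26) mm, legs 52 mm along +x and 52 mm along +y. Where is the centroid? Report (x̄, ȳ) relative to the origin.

vertical leg: A = 16 × 160 = 2560.00, centroid at (8.00, 80.00).
horizontal leg: A = 60 × 26 = 1560.00, centroid at (46.00, 13.00).
gusset: A = ½·52·52 = 1352.00, centroid at (33.33, 43.33).
ΣA = 5472.00 mm²
ΣAx̄ = (2560.00)(8.00) + (1560.00)(46.00) + (1352.00)(33.33) = 137306.67 mm³
ΣAȳ = (2560.00)(80.00) + (1560.00)(13.00) + (1352.00)(43.33) = 283666.67 mm³
x̄ = 137306.67 / 5472.00 = 25.09 mm
ȳ = 283666.67 / 5472.00 = 51.84 mm

x̄ = 25.09 mm, ȳ = 51.84 mm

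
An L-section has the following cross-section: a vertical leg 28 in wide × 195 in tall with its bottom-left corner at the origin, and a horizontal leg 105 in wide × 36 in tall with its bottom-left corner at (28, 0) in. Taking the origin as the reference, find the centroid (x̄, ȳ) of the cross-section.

vertical leg: A = 28 × 195 = 5460.00, centroid at (14.00, 97.50).
horizontal leg: A = 105 × 36 = 3780.00, centroid at (80.50, 18.00).
ΣA = 9240.00 in², ΣAx̄ = 380730.00 in³, ΣAȳ = 600390.00 in³.
x̄ = 380730.00/9240.00 = 41.20 in; ȳ = 600390.00/9240.00 = 64.98 in.

x̄ = 41.20 in, ȳ = 64.98 in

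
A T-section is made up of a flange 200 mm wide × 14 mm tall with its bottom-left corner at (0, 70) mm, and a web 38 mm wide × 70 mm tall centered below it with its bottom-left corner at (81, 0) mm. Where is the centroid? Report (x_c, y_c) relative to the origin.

x_c = 100.00 mm, y_c = 56.54 mm

web: A = 38 × 70 = 2660.00, centroid at (100.00, 35.00).
flange: A = 200 × 14 = 2800.00, centroid at (100.00, 77.00).
ΣA = 5460.00 mm²
ΣAx_c = (2660.00)(100.00) + (2800.00)(100.00) = 546000.00 mm³
ΣAy_c = (2660.00)(35.00) + (2800.00)(77.00) = 308700.00 mm³
x_c = 546000.00 / 5460.00 = 100.00 mm
y_c = 308700.00 / 5460.00 = 56.54 mm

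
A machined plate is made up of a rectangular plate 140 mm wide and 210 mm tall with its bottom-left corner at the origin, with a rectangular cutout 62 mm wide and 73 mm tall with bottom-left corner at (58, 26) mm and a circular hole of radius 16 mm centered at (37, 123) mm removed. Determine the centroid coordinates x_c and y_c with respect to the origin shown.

x_c = 67.53 mm, y_c = 112.39 mm

plate: A = 140 × 210 = 29400.00, centroid at (70.00, 105.00).
hole 1: A = −(62 × 73) = -4526.00, centroid at (89.00, 62.50).
hole 2: A = −π·16² = -804.25, centroid at (37.00, 123.00).
ΣA = 24069.75 mm²
ΣAx_c = (29400.00)(70.00) + (-4526.00)(89.00) + (-804.25)(37.00) = 1625428.83 mm³
ΣAy_c = (29400.00)(105.00) + (-4526.00)(62.50) + (-804.25)(123.00) = 2705202.53 mm³
x_c = 1625428.83 / 24069.75 = 67.53 mm
y_c = 2705202.53 / 24069.75 = 112.39 mm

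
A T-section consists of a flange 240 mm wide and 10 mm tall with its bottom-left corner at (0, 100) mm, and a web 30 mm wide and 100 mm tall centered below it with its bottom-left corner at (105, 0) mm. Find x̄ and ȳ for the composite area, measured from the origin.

web: A = 30 × 100 = 3000.00, centroid at (120.00, 50.00).
flange: A = 240 × 10 = 2400.00, centroid at (120.00, 105.00).
ΣA = 5400.00 mm², ΣAx̄ = 648000.00 mm³, ΣAȳ = 402000.00 mm³.
x̄ = 648000.00/5400.00 = 120.00 mm; ȳ = 402000.00/5400.00 = 74.44 mm.

x̄ = 120.00 mm, ȳ = 74.44 mm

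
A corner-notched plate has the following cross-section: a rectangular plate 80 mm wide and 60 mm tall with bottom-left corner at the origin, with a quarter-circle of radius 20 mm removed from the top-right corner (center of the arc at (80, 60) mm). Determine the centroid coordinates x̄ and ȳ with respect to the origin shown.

plate: A = 80 × 60 = 4800.00, centroid at (40.00, 30.00).
removed quarter-circle: A = −¼π·20² = -314.16, centroid at (71.51, 51.51).
ΣA = 4485.84 mm²
ΣAx̄ = (4800.00)(40.00) + (-314.16)(71.51) = 169533.93 mm³
ΣAȳ = (4800.00)(30.00) + (-314.16)(51.51) = 127817.11 mm³
x̄ = 169533.93 / 4485.84 = 37.79 mm
ȳ = 127817.11 / 4485.84 = 28.49 mm

x̄ = 37.79 mm, ȳ = 28.49 mm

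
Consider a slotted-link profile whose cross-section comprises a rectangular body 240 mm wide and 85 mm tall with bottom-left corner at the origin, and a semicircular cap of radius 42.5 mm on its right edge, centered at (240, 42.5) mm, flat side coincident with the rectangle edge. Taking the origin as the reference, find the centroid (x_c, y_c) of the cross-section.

x_c = 136.85 mm, y_c = 42.50 mm

rectangular body: A = 240 × 85 = 20400.00, centroid at (120.00, 42.50).
semicircular end: A = ½π·42.5² = 2837.25, centroid at (258.04, 42.50).
ΣA = 23237.25 mm², ΣAx_c = 3180117.29 mm³, ΣAy_c = 987583.16 mm³.
x_c = 3180117.29/23237.25 = 136.85 mm; y_c = 987583.16/23237.25 = 42.50 mm.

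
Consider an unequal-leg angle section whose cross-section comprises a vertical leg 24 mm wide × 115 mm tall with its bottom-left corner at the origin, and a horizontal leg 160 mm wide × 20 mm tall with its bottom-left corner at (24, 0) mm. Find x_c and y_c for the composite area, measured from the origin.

vertical leg: A = 24 × 115 = 2760.00, centroid at (12.00, 57.50).
horizontal leg: A = 160 × 20 = 3200.00, centroid at (104.00, 10.00).
ΣA = 5960.00 mm²
ΣAx_c = (2760.00)(12.00) + (3200.00)(104.00) = 365920.00 mm³
ΣAy_c = (2760.00)(57.50) + (3200.00)(10.00) = 190700.00 mm³
x_c = 365920.00 / 5960.00 = 61.40 mm
y_c = 190700.00 / 5960.00 = 32.00 mm

x_c = 61.40 mm, y_c = 32.00 mm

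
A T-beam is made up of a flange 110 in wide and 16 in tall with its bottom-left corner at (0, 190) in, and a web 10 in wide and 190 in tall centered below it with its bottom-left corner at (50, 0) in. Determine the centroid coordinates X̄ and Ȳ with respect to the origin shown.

web: A = 10 × 190 = 1900.00, centroid at (55.00, 95.00).
flange: A = 110 × 16 = 1760.00, centroid at (55.00, 198.00).
ΣA = 3660.00 in², ΣAX̄ = 201300.00 in³, ΣAȲ = 528980.00 in³.
X̄ = 201300.00/3660.00 = 55.00 in; Ȳ = 528980.00/3660.00 = 144.53 in.

X̄ = 55.00 in, Ȳ = 144.53 in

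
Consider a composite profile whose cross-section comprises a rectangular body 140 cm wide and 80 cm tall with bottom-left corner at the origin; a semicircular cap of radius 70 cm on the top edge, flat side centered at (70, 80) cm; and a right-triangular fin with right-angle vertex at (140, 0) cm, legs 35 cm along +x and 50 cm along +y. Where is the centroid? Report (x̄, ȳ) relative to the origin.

x̄ = 73.61 cm, ȳ = 66.10 cm

rectangular body: A = 140 × 80 = 11200.00, centroid at (70.00, 40.00).
semicircular top: A = ½π·70² = 7696.90, centroid at (70.00, 109.71).
triangular fin: A = ½·35·50 = 875.00, centroid at (151.67, 16.67).
ΣA = 19771.90 cm², ΣAx̄ = 1455491.47 cm³, ΣAȳ = 1307002.16 cm³.
x̄ = 1455491.47/19771.90 = 73.61 cm; ȳ = 1307002.16/19771.90 = 66.10 cm.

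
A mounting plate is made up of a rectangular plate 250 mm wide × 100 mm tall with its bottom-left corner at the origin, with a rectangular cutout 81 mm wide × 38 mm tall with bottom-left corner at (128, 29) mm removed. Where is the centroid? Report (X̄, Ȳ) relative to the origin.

Part | A | x̄ᵢ | ȳᵢ | A·x̄ᵢ | A·ȳᵢ
plate | 25000.00 | 125.00 | 50.00 | 3125000.00 | 1250000.00
hole | -3078.00 | 168.50 | 48.00 | -518643.00 | -147744.00
Σ | 21922.00 |  |  | 2606357.00 | 1102256.00
X̄ = 2606357.00 / 21922.00 = 118.89 mm
Ȳ = 1102256.00 / 21922.00 = 50.28 mm

X̄ = 118.89 mm, Ȳ = 50.28 mm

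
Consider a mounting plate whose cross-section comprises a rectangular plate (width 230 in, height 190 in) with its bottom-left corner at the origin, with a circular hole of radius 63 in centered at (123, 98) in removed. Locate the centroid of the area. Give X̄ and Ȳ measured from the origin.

X̄ = 111.81 in, Ȳ = 93.80 in

Part | A | x̄ᵢ | ȳᵢ | A·x̄ᵢ | A·ȳᵢ
plate | 43700.00 | 115.00 | 95.00 | 5025500.00 | 4151500.00
hole | -12468.98 | 123.00 | 98.00 | -1533684.69 | -1221960.16
Σ | 31231.02 |  |  | 3491815.31 | 2929539.84
X̄ = 3491815.31 / 31231.02 = 111.81 in
Ȳ = 2929539.84 / 31231.02 = 93.80 in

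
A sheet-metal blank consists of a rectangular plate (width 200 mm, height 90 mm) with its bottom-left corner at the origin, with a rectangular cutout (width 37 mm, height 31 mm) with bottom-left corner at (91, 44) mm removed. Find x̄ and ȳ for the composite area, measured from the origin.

x̄ = 99.35 mm, ȳ = 44.01 mm

plate: A = 200 × 90 = 18000.00, centroid at (100.00, 45.00).
hole: A = −(37 × 31) = -1147.00, centroid at (109.50, 59.50).
ΣA = 16853.00 mm²
ΣAx̄ = (18000.00)(100.00) + (-1147.00)(109.50) = 1674403.50 mm³
ΣAȳ = (18000.00)(45.00) + (-1147.00)(59.50) = 741753.50 mm³
x̄ = 1674403.50 / 16853.00 = 99.35 mm
ȳ = 741753.50 / 16853.00 = 44.01 mm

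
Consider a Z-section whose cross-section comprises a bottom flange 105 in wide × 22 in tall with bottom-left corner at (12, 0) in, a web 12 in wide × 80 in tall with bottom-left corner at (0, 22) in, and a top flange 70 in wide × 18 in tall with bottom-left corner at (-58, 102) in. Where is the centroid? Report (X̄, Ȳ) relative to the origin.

Part | A | x̄ᵢ | ȳᵢ | A·x̄ᵢ | A·ȳᵢ
bottom flange | 2310.00 | 64.50 | 11.00 | 148995.00 | 25410.00
web | 960.00 | 6.00 | 62.00 | 5760.00 | 59520.00
top flange | 1260.00 | -23.00 | 111.00 | -28980.00 | 139860.00
Σ | 4530.00 |  |  | 125775.00 | 224790.00
X̄ = 125775.00 / 4530.00 = 27.76 in
Ȳ = 224790.00 / 4530.00 = 49.62 in

X̄ = 27.76 in, Ȳ = 49.62 in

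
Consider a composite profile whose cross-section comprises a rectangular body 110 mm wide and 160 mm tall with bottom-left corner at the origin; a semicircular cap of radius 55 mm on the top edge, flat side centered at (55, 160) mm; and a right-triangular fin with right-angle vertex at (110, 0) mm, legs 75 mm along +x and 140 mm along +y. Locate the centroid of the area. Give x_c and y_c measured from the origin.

rectangular body: A = 110 × 160 = 17600.00, centroid at (55.00, 80.00).
semicircular top: A = ½π·55² = 4751.66, centroid at (55.00, 183.34).
triangular fin: A = ½·75·140 = 5250.00, centroid at (135.00, 46.67).
ΣA = 27601.66 mm²
ΣAx_c = (17600.00)(55.00) + (4751.66)(55.00) + (5250.00)(135.00) = 1938091.24 mm³
ΣAy_c = (17600.00)(80.00) + (4751.66)(183.34) + (5250.00)(46.67) = 2524182.09 mm³
x_c = 1938091.24 / 27601.66 = 70.22 mm
y_c = 2524182.09 / 27601.66 = 91.45 mm

x_c = 70.22 mm, y_c = 91.45 mm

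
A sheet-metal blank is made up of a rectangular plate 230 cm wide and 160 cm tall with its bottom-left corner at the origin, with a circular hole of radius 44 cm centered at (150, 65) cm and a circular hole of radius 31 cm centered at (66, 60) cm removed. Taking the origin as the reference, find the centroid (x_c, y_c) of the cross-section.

x_c = 112.66 cm, y_c = 85.47 cm

plate: A = 230 × 160 = 36800.00, centroid at (115.00, 80.00).
hole 1: A = −π·44² = -6082.12, centroid at (150.00, 65.00).
hole 2: A = −π·31² = -3019.07, centroid at (66.00, 60.00).
ΣA = 27698.81 cm²
ΣAx_c = (36800.00)(115.00) + (-6082.12)(150.00) + (-3019.07)(66.00) = 3120422.84 cm³
ΣAy_c = (36800.00)(80.00) + (-6082.12)(65.00) + (-3019.07)(60.00) = 2367517.75 cm³
x_c = 3120422.84 / 27698.81 = 112.66 cm
y_c = 2367517.75 / 27698.81 = 85.47 cm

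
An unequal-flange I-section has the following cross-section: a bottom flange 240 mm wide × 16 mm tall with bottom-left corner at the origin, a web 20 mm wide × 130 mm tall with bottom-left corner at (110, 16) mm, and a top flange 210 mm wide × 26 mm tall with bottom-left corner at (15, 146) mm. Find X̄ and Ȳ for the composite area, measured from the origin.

X̄ = 120.00 mm, Ȳ = 93.23 mm

Part | A | x̄ᵢ | ȳᵢ | A·x̄ᵢ | A·ȳᵢ
bottom flange | 3840.00 | 120.00 | 8.00 | 460800.00 | 30720.00
web | 2600.00 | 120.00 | 81.00 | 312000.00 | 210600.00
top flange | 5460.00 | 120.00 | 159.00 | 655200.00 | 868140.00
Σ | 11900.00 |  |  | 1428000.00 | 1109460.00
X̄ = 1428000.00 / 11900.00 = 120.00 mm
Ȳ = 1109460.00 / 11900.00 = 93.23 mm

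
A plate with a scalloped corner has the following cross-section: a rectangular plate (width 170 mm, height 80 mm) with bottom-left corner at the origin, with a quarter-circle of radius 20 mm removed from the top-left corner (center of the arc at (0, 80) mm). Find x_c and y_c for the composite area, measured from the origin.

x_c = 86.81 mm, y_c = 39.25 mm

plate: A = 170 × 80 = 13600.00, centroid at (85.00, 40.00).
removed quarter-circle: A = −¼π·20² = -314.16, centroid at (8.49, 71.51).
ΣA = 13285.84 mm², ΣAx_c = 1153333.33 mm³, ΣAy_c = 521533.93 mm³.
x_c = 1153333.33/13285.84 = 86.81 mm; y_c = 521533.93/13285.84 = 39.25 mm.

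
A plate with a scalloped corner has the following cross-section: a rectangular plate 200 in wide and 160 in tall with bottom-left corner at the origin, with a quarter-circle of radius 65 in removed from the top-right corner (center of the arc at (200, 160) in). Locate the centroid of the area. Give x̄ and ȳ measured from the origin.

plate: A = 200 × 160 = 32000.00, centroid at (100.00, 80.00).
removed quarter-circle: A = −¼π·65² = -3318.31, centroid at (172.41, 132.41).
ΣA = 28681.69 in², ΣAx̄ = 2627880.22 in³, ΣAȳ = 2120612.51 in³.
x̄ = 2627880.22/28681.69 = 91.62 in; ȳ = 2120612.51/28681.69 = 73.94 in.

x̄ = 91.62 in, ȳ = 73.94 in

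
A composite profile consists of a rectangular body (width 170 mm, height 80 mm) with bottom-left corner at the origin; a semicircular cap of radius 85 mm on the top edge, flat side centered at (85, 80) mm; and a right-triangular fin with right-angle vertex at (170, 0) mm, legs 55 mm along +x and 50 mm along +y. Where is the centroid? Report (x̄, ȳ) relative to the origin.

rectangular body: A = 170 × 80 = 13600.00, centroid at (85.00, 40.00).
semicircular top: A = ½π·85² = 11349.00, centroid at (85.00, 116.08).
triangular fin: A = ½·55·50 = 1375.00, centroid at (188.33, 16.67).
ΣA = 26324.00 mm²
ΣAx̄ = (13600.00)(85.00) + (11349.00)(85.00) + (1375.00)(188.33) = 2379623.63 mm³
ΣAȳ = (13600.00)(40.00) + (11349.00)(116.08) + (1375.00)(16.67) = 1884253.61 mm³
x̄ = 2379623.63 / 26324.00 = 90.40 mm
ȳ = 1884253.61 / 26324.00 = 71.58 mm

x̄ = 90.40 mm, ȳ = 71.58 mm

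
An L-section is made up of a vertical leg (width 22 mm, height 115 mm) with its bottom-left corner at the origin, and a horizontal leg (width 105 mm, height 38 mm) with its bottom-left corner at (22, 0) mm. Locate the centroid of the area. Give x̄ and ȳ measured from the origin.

vertical leg: A = 22 × 115 = 2530.00, centroid at (11.00, 57.50).
horizontal leg: A = 105 × 38 = 3990.00, centroid at (74.50, 19.00).
ΣA = 6520.00 mm²
ΣAx̄ = (2530.00)(11.00) + (3990.00)(74.50) = 325085.00 mm³
ΣAȳ = (2530.00)(57.50) + (3990.00)(19.00) = 221285.00 mm³
x̄ = 325085.00 / 6520.00 = 49.86 mm
ȳ = 221285.00 / 6520.00 = 33.94 mm

x̄ = 49.86 mm, ȳ = 33.94 mm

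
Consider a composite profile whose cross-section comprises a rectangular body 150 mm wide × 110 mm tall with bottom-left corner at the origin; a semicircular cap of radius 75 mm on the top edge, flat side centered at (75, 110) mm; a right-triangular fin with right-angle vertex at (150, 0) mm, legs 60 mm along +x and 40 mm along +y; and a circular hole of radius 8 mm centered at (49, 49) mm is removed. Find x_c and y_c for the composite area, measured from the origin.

x_c = 79.53 mm, y_c = 82.28 mm

Part | A | x̄ᵢ | ȳᵢ | A·x̄ᵢ | A·ȳᵢ
rectangular body | 16500.00 | 75.00 | 55.00 | 1237500.00 | 907500.00
semicircular top | 8835.73 | 75.00 | 141.83 | 662679.70 | 1253180.23
triangular fin | 1200.00 | 170.00 | 13.33 | 204000.00 | 16000.00
hole | -201.06 | 49.00 | 49.00 | -9852.03 | -9852.03
Σ | 26334.67 |  |  | 2094327.67 | 2166828.19
x_c = 2094327.67 / 26334.67 = 79.53 mm
y_c = 2166828.19 / 26334.67 = 82.28 mm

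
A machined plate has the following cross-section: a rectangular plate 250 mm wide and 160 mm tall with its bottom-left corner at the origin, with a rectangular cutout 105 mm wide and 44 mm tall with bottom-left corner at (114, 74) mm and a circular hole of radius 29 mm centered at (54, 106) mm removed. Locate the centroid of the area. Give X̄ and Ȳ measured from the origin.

Part | A | x̄ᵢ | ȳᵢ | A·x̄ᵢ | A·ȳᵢ
plate | 40000.00 | 125.00 | 80.00 | 5000000.00 | 3200000.00
hole 1 | -4620.00 | 166.50 | 96.00 | -769230.00 | -443520.00
hole 2 | -2642.08 | 54.00 | 106.00 | -142672.29 | -280060.42
Σ | 32737.92 |  |  | 4088097.71 | 2476419.58
X̄ = 4088097.71 / 32737.92 = 124.87 mm
Ȳ = 2476419.58 / 32737.92 = 75.64 mm

X̄ = 124.87 mm, Ȳ = 75.64 mm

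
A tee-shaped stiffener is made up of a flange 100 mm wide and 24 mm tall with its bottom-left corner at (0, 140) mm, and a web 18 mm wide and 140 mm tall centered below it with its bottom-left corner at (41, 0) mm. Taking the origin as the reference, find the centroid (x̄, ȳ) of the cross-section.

x̄ = 50.00 mm, ȳ = 110.00 mm

web: A = 18 × 140 = 2520.00, centroid at (50.00, 70.00).
flange: A = 100 × 24 = 2400.00, centroid at (50.00, 152.00).
ΣA = 4920.00 mm²
ΣAx̄ = (2520.00)(50.00) + (2400.00)(50.00) = 246000.00 mm³
ΣAȳ = (2520.00)(70.00) + (2400.00)(152.00) = 541200.00 mm³
x̄ = 246000.00 / 4920.00 = 50.00 mm
ȳ = 541200.00 / 4920.00 = 110.00 mm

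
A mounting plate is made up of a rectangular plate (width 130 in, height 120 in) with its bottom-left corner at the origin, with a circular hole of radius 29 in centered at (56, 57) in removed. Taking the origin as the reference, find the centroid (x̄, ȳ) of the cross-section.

x̄ = 66.84 in, ȳ = 60.61 in

Part | A | x̄ᵢ | ȳᵢ | A·x̄ᵢ | A·ȳᵢ
plate | 15600.00 | 65.00 | 60.00 | 1014000.00 | 936000.00
hole | -2642.08 | 56.00 | 57.00 | -147956.45 | -150598.53
Σ | 12957.92 |  |  | 866043.55 | 785401.47
x̄ = 866043.55 / 12957.92 = 66.84 in
ȳ = 785401.47 / 12957.92 = 60.61 in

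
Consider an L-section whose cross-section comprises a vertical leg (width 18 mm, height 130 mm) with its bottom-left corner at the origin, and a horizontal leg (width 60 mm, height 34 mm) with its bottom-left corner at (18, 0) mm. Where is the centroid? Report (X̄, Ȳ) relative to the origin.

vertical leg: A = 18 × 130 = 2340.00, centroid at (9.00, 65.00).
horizontal leg: A = 60 × 34 = 2040.00, centroid at (48.00, 17.00).
ΣA = 4380.00 mm², ΣAX̄ = 118980.00 mm³, ΣAȲ = 186780.00 mm³.
X̄ = 118980.00/4380.00 = 27.16 mm; Ȳ = 186780.00/4380.00 = 42.64 mm.

X̄ = 27.16 mm, Ȳ = 42.64 mm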